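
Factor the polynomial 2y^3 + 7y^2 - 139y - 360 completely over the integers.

By the rational root theorem, y = -9 is a root, so (y + 9) is a factor; dividing leaves 2y^2 - 11y - 40.
The remaining quadratic factors as (2y + 5)(y - 8).

(2y + 5)(y + 9)(y - 8)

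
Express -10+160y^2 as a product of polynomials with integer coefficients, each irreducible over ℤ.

10(4y+1)(4y-1)

Factor out 10, leaving 16y^2-1, which is a difference of two squares.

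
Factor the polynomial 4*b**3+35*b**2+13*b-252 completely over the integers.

Testing divisors of the constant over divisors of the leading coefficient, b = 9/4 is a root, so (4*b-9) is a factor; dividing leaves b**2+11*b+28.
The remaining quadratic factors as (b+4)(b+7).

(4*b-9)*(b+4)*(b+7)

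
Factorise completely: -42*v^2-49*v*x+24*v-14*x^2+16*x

Group: -14*v*(3*v+2*x) + (-7*x+8)*(3*v+2*x); both groups contain (3*v+2*x).

-(14*v+7*x-8)*(3*v+2*x)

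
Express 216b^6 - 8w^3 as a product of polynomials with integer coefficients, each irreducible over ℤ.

Every term has a factor of 8; factoring it out leaves 27b^6 - w^3.
Recognize a difference of cubes with the parts 3b^2 and w.

8(3b^2 - w)(9b^4 + 3b^2w + w^2)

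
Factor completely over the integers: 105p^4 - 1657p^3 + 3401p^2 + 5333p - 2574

(3p - 11)(5p - 2)(7p + 9)(p - 13)

Testing divisors of the constant over divisors of the leading coefficient, p = 11/3 is a root, giving the factor (3p - 11) and quotient 35p^3 - 424p^2 - 421p + 234.
Continuing, p = -9/7 is a root, so (7p + 9) divides it; the quotient is 5p^2 - 67p + 26.
The remaining quadratic factors as (5p - 2)(p - 13).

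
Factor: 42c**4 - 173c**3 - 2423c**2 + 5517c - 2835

(6c - 5)(7c - 9)(c + 7)(c - 9)

Among the possible rational roots, c = 9/7 is a root, so (7c - 9) divides it; the quotient is 6c**3 - 17c**2 - 368c + 315.
Then c = -7 is a root, so (c + 7) is a factor; dividing leaves 6c**2 - 59c + 45.
The remaining quadratic factors as (6c - 5)(c - 9).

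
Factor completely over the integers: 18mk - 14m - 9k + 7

(2m - 1)(9k - 7)

Group as (18mk - 14m) + (-9k + 7) = 2m(9k - 7) - (9k - 7).
Both groups share the factor (9k - 7).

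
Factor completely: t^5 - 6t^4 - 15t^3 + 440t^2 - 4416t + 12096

Among the possible rational roots, t = 7 is a root, giving the factor (t - 7) and quotient t^4 + t^3 - 8t^2 + 384t - 1728.
Continuing, t = 4 is a root, so (t - 4) is a factor; dividing leaves t^3 + 5t^2 + 12t + 432.
Next, t = -9 is a root, so (t + 9) is a factor; dividing leaves t^2 - 4t + 48.
The quadratic t^2 - 4t + 48 has discriminant -176 < 0 and is irreducible over ℤ.

(t + 9)(t - 4)(t - 7)(t^2 - 4t + 48)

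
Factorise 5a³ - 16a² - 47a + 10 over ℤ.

(5a - 1)(a + 2)(a - 5)

Trying the rational-root candidates, a = 5 is a root, giving the factor (a - 5) and quotient 5a² + 9a - 2.
The remaining quadratic factors as (a + 2)(5a - 1).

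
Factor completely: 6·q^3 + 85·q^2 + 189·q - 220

(6·q - 5)·(q + 11)·(q + 4)

Trying the rational-root candidates, q = -4 is a root, giving the factor (q + 4) and quotient 6·q^2 + 61·q - 55.
The remaining quadratic factors as (6·q - 5)(q + 11).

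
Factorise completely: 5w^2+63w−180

(5w−12)(w+15)

Need a pair with product 5·(−180) = −900 and sum 63: that's −12 and 75.
Split the middle term: 5w^2−12w + 75w−180 = w(5w−12) + 15(5w−12).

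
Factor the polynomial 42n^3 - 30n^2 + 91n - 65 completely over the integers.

Group as (42n^3 + 91n) + (-30n^2 - 65) = 7n(6n^2 + 13) - 5(6n^2 + 13).
Both groups share the factor (6n^2 + 13).

(7n - 5)(6n^2 + 13)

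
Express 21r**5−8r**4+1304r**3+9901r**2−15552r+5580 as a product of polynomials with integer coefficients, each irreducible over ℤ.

(3r−2)(7r−5)(r+6)(r**2−5r+93)

By the rational root theorem, r = 5/7 is a root, so (7r−5) divides it; the quotient is 3r**4+r**3+187r**2+1548r−1116.
Continuing, r = −6 is a root, giving the factor (r+6) and quotient 3r**3−17r**2+289r−186.
Continuing, r = 2/3 is a root, giving the factor (3r−2) and quotient r**2−5r+93.
The quadratic r**2−5r+93 has discriminant −347 < 0 and is irreducible over ℤ.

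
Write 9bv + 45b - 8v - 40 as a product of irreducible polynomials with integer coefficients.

(9b - 8)(v + 5)

Group as (9bv + 45b) + (-8v - 40) = 9b(v + 5) - 8(v + 5).
Both groups share the factor (v + 5).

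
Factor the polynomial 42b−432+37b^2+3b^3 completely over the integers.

(3b−8)(b+6)(b+9)

Trying the rational-root candidates, b = −6 is a root, giving the factor (b+6) and quotient 3b^2+19b−72.
The remaining quadratic factors as (b+9)(3b−8).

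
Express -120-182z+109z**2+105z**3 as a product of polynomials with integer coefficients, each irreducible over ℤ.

(3z+5)(5z-6)(7z+4)

By the rational root theorem, z = 6/5 is a root, giving the factor (5z-6) and quotient 21z**2+47z+20.
The remaining quadratic factors as (3z+5)(7z+4).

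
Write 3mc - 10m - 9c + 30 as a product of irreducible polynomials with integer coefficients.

(3c - 10)(m - 3)

Group as (3mc - 10m) + (-9c + 30) = m(3c - 10) - 3(3c - 10).
Both groups share the factor (3c - 10).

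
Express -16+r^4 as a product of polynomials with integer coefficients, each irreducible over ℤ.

(r+2)*(r-2)*(r^2+4)

Write as (r^2)² − (4)², then factor r^2-4 once more.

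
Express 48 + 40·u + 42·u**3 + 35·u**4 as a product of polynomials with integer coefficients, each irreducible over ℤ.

(5·u + 6)·(7·u**3 + 8)

Group as (35·u**4 + 40·u) + (42·u**3 + 48) = 5·u·(7·u**3 + 8) + 6·(7·u**3 + 8).
Both groups share the factor (7·u**3 + 8).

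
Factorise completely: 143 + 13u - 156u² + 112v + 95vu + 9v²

Group: v(9v - 13u + 13) + (12u + 11)(9v - 13u + 13); both groups contain (9v - 13u + 13).

(9v - 13u + 13)(v + 12u + 11)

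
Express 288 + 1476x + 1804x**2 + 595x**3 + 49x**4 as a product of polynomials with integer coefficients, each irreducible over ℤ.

By the rational root theorem, x = -2/7 is a root, giving the factor (7x + 2) and quotient 7x**3 + 83x**2 + 234x + 144.
Continuing, x = -3 is a root, so (x + 3) divides it; the quotient is 7x**2 + 62x + 48.
The remaining quadratic factors as (x + 8)(7x + 6).

(7x + 2)(7x + 6)(x + 3)(x + 8)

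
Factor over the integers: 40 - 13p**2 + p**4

(p**2 - 5)(p**2 - 8)

Substitute u = p**2 to get a quadratic in u, then factor.
p**2 - 5 is irreducible over ℤ (5 is not a perfect square).
p**2 - 8 is irreducible over ℤ (8 is not a perfect square).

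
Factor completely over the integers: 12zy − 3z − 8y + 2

Group as (12zy − 3z) + (−8y + 2) = 3z(4y − 1) − 2(4y − 1).
Both groups share the factor (4y − 1).

(3z − 2)(4y − 1)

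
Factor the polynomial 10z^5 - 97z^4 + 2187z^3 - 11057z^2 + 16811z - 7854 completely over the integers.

(2z - 7)(5z - 6)(z - 1)(z^2 - 4z + 187)

Testing divisors of the constant over divisors of the leading coefficient, z = 6/5 is a root, so (5z - 6) divides it; the quotient is 2z^4 - 17z^3 + 417z^2 - 1711z + 1309.
Continuing, z = 7/2 is a root, so (2z - 7) divides it; the quotient is z^3 - 5z^2 + 191z - 187.
Next, z = 1 is a root, so (z - 1) is a factor; dividing leaves z^2 - 4z + 187.
The quadratic z^2 - 4z + 187 has discriminant -732 < 0 and is irreducible over ℤ.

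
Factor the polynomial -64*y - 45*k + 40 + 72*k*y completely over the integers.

Group as (72*k*y - 45*k) + (-64*y + 40) = 9*k*(8*y - 5) - 8*(8*y - 5).
Both groups share the factor (8*y - 5).

(8*y - 5)*(9*k - 8)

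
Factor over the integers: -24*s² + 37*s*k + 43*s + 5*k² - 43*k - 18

Group: -3*s*(8*s + k - 9) + (5*k + 2)*(8*s + k - 9); both groups contain (8*s + k - 9).

-(3*s - 5*k - 2)*(8*s + k - 9)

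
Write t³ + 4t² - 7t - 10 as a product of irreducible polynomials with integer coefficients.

Testing divisors of the constant over divisors of the leading coefficient, t = -5 is a root, so (t + 5) is a factor; dividing leaves t² - t - 2.
The remaining quadratic factors as (t - 2)(t + 1).

(t + 1)(t + 5)(t - 2)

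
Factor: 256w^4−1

(4w)⁴ − (1)⁴ = ((4w)² − (1)²)((4w)² + (1)²); the first factor splits again, the second (16w^2+1) is irreducible.

(4w+1)(4w−1)(16w^2+1)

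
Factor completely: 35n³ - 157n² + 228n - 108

(5n - 6)(7n - 9)(n - 2)

Testing divisors of the constant over divisors of the leading coefficient, n = 9/7 is a root, so (7n - 9) is a factor; dividing leaves 5n² - 16n + 12.
The remaining quadratic factors as (n - 2)(5n - 6).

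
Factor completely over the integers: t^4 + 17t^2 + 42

Substitute u = t^2 to get a quadratic in u, then factor.
t^2 + 14 is irreducible over ℤ (always positive, so no real roots).
t^2 + 3 is irreducible over ℤ (always positive, so no real roots).

(t^2 + 14)(t^2 + 3)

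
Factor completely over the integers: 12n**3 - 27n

3n(2n + 3)(2n - 3)

Factor out 3n, leaving 4n**2 - 9, which is a difference of two squares.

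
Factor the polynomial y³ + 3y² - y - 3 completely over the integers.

(y + 1)(y + 3)(y - 1)

Testing divisors of the constant over divisors of the leading coefficient, y = 1 is a root, giving the factor (y - 1) and quotient y² + 4y + 3.
The remaining quadratic factors as (y + 1)(y + 3).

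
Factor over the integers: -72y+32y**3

Every term has a factor of 8y. Then 4y**2-9 = (2y)² − (3)².

8y(2y+3)(2y-3)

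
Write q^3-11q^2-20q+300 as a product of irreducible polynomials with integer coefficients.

(q+5)(q-10)(q-6)

Trying the rational-root candidates, q = 6 is a root, so (q-6) divides it; the quotient is q^2-5q-50.
The remaining quadratic factors as (q-10)(q+5).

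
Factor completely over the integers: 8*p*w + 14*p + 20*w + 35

Group as (8*p*w + 14*p) + (20*w + 35) = 2*p*(4*w + 7) + 5*(4*w + 7).
Both groups share the factor (4*w + 7).

(2*p + 5)*(4*w + 7)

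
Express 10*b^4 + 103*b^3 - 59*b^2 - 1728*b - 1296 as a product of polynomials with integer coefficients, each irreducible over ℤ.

(2*b + 9)*(5*b + 4)*(b + 9)*(b - 4)

Trying the rational-root candidates, b = -9/2 is a root, so (2*b + 9) is a factor; dividing leaves 5*b^3 + 29*b^2 - 160*b - 144.
Then b = -4/5 is a root, giving the factor (5*b + 4) and quotient b^2 + 5*b - 36.
The remaining quadratic factors as (b + 9)(b - 4).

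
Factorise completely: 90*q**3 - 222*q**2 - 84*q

6*q*(3*q + 1)*(5*q - 14)

Pull out the common factor 6*q, then factor the remaining trinomial.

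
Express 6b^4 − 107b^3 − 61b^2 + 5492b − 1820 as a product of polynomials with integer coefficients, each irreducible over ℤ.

(2b + 13)(3b − 1)(b − 10)(b − 14)

Trying the rational-root candidates, b = 10 is a root, so (b − 10) divides it; the quotient is 6b^3 − 47b^2 − 531b + 182.
Then b = 1/3 is a root, giving the factor (3b − 1) and quotient 2b^2 − 15b − 182.
The remaining quadratic factors as (2b + 13)(b − 14).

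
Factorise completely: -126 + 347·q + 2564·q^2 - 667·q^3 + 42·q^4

Testing divisors of the constant over divisors of the leading coefficient, q = 7 is a root, giving the factor (q - 7) and quotient 42·q^3 - 373·q^2 - 47·q + 18.
Then q = -2/7 is a root, giving the factor (7·q + 2) and quotient 6·q^2 - 55·q + 9.
The remaining quadratic factors as (6·q - 1)(q - 9).

(6·q - 1)·(7·q + 2)·(q - 7)·(q - 9)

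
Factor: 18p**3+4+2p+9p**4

Group as (9p**4+2p) + (18p**3+4) = p(9p**3+2) + 2(9p**3+2).
Both groups share the factor (9p**3+2).

(p+2)(9p**3+2)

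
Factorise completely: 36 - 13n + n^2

Two integers with product 36 and sum -13 are -4 and -9.

(n - 4)(n - 9)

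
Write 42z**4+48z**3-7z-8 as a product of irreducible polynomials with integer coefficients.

Group as (42z**4-7z) + (48z**3-8) = 7z(6z**3-1) + 8(6z**3-1).
Both groups share the factor (6z**3-1).

(7z+8)(6z**3-1)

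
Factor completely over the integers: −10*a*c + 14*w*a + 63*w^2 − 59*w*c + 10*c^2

(7*w − 5*c)*(9*w + 2*a − 2*c)

Group: 9*w*(7*w − 5*c) + (2*a − 2*c)*(7*w − 5*c); both groups contain (7*w − 5*c).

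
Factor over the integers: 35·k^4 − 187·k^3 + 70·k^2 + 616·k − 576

Trying the rational-root candidates, k = 2 is a root, so (k − 2) divides it; the quotient is 35·k^3 − 117·k^2 − 164·k + 288.
Continuing, k = −9/5 is a root, so (5·k + 9) is a factor; dividing leaves 7·k^2 − 36·k + 32.
The remaining quadratic factors as (7·k − 8)(k − 4).

(5·k + 9)·(7·k − 8)·(k − 2)·(k − 4)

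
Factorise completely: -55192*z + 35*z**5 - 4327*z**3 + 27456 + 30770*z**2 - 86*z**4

Trying the rational-root candidates, z = 8/5 is a root, so (5*z - 8) is a factor; dividing leaves 7*z**4 - 6*z**3 - 875*z**2 + 4754*z - 3432.
Then z = 6/7 is a root, giving the factor (7*z - 6) and quotient z**3 - 125*z + 572.
Then z = -13 is a root, so (z + 13) divides it; the quotient is z**2 - 13*z + 44.
The quadratic z**2 - 13*z + 44 has discriminant -7 < 0 and is irreducible over ℤ.

(5*z - 8)*(7*z - 6)*(z + 13)*(z**2 - 13*z + 44)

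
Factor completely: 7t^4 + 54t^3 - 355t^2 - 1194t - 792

(7t + 12)(t + 1)(t + 11)(t - 6)

By the rational root theorem, t = -11 is a root, giving the factor (t + 11) and quotient 7t^3 - 23t^2 - 102t - 72.
Continuing, t = -1 is a root, so (t + 1) is a factor; dividing leaves 7t^2 - 30t - 72.
The remaining quadratic factors as (7t + 12)(t - 6).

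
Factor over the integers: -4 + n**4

(n**2 + 2)(n**2 - 2)

Substitute u = n**2 to get a quadratic in u, then factor.
n**2 + 2 is irreducible over ℤ (always positive, so no real roots).
n**2 - 2 is irreducible over ℤ (2 is not a perfect square).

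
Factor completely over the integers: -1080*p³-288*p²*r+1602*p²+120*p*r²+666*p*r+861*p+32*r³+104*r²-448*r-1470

Group: 15*p*(-72*p²+174*p+8*r²-2*r-105) + (4*r+14)*(-72*p²+174*p+8*r²-2*r-105); both groups contain (-72*p²+174*p+8*r²-2*r-105), so (15*p+4*r+14) is a factor with cofactor -72*p²+174*p+8*r²-2*r-105.
The cofactor groups again: -72*p²+174*p+8*r²-2*r-105 = -12*p*(6*p-2*r-7) + (-4*r+15)*(6*p-2*r-7); both groups contain (6*p-2*r-7), giving -(12*p+4*r-15)*(6*p-2*r-7).

-(12*p+4*r-15)*(15*p+4*r+14)*(6*p-2*r-7)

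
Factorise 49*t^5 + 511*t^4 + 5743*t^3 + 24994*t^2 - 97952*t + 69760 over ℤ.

(7*t - 10)*(7*t - 8)*(t + 8)*(t^2 + 5*t + 109)

By the rational root theorem, t = -8 is a root, so (t + 8) is a factor; dividing leaves 49*t^4 + 119*t^3 + 4791*t^2 - 13334*t + 8720.
Then t = 8/7 is a root, so (7*t - 8) divides it; the quotient is 7*t^3 + 25*t^2 + 713*t - 1090.
Continuing, t = 10/7 is a root, giving the factor (7*t - 10) and quotient t^2 + 5*t + 109.
The quadratic t^2 + 5*t + 109 has discriminant -411 < 0 and is irreducible over ℤ.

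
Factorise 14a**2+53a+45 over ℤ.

Need a pair with product 14·45 = 630 and sum 53: that's 18 and 35.
Split the middle term: 14a**2+18a + 35a+45 = 2a(7a+9) + 5(7a+9).

(2a+5)(7a+9)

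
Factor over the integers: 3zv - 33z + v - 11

(3z + 1)(v - 11)

Group as (3zv - 33z) + (v - 11) = 3z(v - 11) + (v - 11).
Both groups share the factor (v - 11).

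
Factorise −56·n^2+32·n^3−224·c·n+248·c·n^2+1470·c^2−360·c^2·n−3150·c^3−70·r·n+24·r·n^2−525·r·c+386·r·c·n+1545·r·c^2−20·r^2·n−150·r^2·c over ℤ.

−(5·r−14·c+4·n)·(2·r−15·c−4·n+7)·(15·c+2·n)

Group: 2·r·(−75·r·c−10·r·n+210·c^2−32·c·n−8·n^2) + (−15·c−4·n+7)·(−75·r·c−10·r·n+210·c^2−32·c·n−8·n^2); both groups contain (−75·r·c−10·r·n+210·c^2−32·c·n−8·n^2), so (2·r−15·c−4·n+7) is a factor with cofactor −75·r·c−10·r·n+210·c^2−32·c·n−8·n^2.
The cofactor groups again: −75·r·c−10·r·n+210·c^2−32·c·n−8·n^2 = −15·c·(5·r−14·c+4·n) − 2·n·(5·r−14·c+4·n); both groups contain (5·r−14·c+4·n), giving −(15·c+2·n)·(5·r−14·c+4·n).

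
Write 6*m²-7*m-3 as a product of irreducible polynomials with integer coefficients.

(2*m-3)*(3*m+1)

Need a pair with product 6·(-3) = -18 and sum -7: that's 2 and -9.
Split the middle term: 6*m²+2*m - 9*m-3 = 2*m*(3*m+1) - 3*(3*m+1).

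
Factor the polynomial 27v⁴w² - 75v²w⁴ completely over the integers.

Pull out the common factor 3v²w²; 9v² - 25w² is a difference of squares.

3v²w²(3v + 5w)(3v - 5w)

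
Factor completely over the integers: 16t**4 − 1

(2t + 1)(2t − 1)(4t**2 + 1)

Difference of squares twice: with A = 2t and B = 1, A⁴ − B⁴ = (A² − B²)(A² + B²), and A² − B² factors again.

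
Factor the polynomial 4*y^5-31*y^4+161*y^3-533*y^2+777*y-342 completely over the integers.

By the rational root theorem, y = 2 is a root, giving the factor (y-2) and quotient 4*y^4-23*y^3+115*y^2-303*y+171.
Next, y = 3 is a root, giving the factor (y-3) and quotient 4*y^3-11*y^2+82*y-57.
Then y = 3/4 is a root, so (4*y-3) is a factor; dividing leaves y^2-2*y+19.
The quadratic y^2-2*y+19 has discriminant -72 < 0 and is irreducible over ℤ.

(4*y-3)*(y-2)*(y-3)*(y^2-2*y+19)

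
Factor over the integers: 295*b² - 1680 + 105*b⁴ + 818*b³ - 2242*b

(3*b - 5)*(5*b + 8)*(7*b + 6)*(b + 7)

Trying the rational-root candidates, b = -6/7 is a root, so (7*b + 6) is a factor; dividing leaves 15*b³ + 104*b² - 47*b - 280.
Continuing, b = -8/5 is a root, so (5*b + 8) is a factor; dividing leaves 3*b² + 16*b - 35.
The remaining quadratic factors as (b + 7)(3*b - 5).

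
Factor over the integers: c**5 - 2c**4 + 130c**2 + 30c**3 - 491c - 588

(c + 1)(c + 4)(c - 3)(c**2 - 4c + 49)

By the rational root theorem, c = -4 is a root, giving the factor (c + 4) and quotient c**4 - 6c**3 + 54c**2 - 86c - 147.
Then c = -1 is a root, giving the factor (c + 1) and quotient c**3 - 7c**2 + 61c - 147.
Next, c = 3 is a root, so (c - 3) is a factor; dividing leaves c**2 - 4c + 49.
The quadratic c**2 - 4c + 49 has discriminant -180 < 0 and is irreducible over ℤ.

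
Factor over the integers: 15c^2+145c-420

Pull out the common factor 5, then factor the remaining trinomial.

5(3c-7)(c+12)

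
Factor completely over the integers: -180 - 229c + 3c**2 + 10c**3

(2c + 9)(5c + 4)(c - 5)

Testing divisors of the constant over divisors of the leading coefficient, c = -9/2 is a root, giving the factor (2c + 9) and quotient 5c**2 - 21c - 20.
The remaining quadratic factors as (5c + 4)(c - 5).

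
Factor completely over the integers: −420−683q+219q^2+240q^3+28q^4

(2q+5)(2q−3)(7q+4)(q+7)

Among the possible rational roots, q = −4/7 is a root, so (7q+4) is a factor; dividing leaves 4q^3+32q^2+13q−105.
Then q = −7 is a root, giving the factor (q+7) and quotient 4q^2+4q−15.
The remaining quadratic factors as (2q−3)(2q+5).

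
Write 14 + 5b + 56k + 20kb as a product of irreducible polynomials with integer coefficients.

(4k + 1)(5b + 14)

Group as (20kb + 56k) + (5b + 14) = 4k(5b + 14) + (5b + 14).
Both groups share the factor (5b + 14).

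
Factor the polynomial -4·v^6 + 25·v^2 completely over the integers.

Pull out the common factor v^2, leaving -4·v^4 + 25.
Recognize a difference of squares with the parts 5 and 2·v^2.

-v^2·(2·v^2 + 5)·(2·v^2 - 5)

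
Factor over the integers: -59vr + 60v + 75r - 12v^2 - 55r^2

Group: -3v(4v + 5r) + (-11r + 15)(4v + 5r); both groups contain (4v + 5r).

-(3v + 11r - 15)(4v + 5r)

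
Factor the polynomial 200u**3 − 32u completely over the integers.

Pull out the common factor 8u; 25u**2 − 4 is a difference of squares.

8u(5u + 2)(5u − 2)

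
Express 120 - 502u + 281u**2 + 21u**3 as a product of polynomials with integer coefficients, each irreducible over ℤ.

Testing divisors of the constant over divisors of the leading coefficient, u = -15 is a root, so (u + 15) is a factor; dividing leaves 21u**2 - 34u + 8.
The remaining quadratic factors as (7u - 2)(3u - 4).

(3u - 4)(7u - 2)(u + 15)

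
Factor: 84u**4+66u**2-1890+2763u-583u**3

Among the possible rational roots, u = 3/4 is a root, so (4u-3) divides it; the quotient is 21u**3-130u**2-81u+630.
Then u = -15/7 is a root, so (7u+15) is a factor; dividing leaves 3u**2-25u+42.
The remaining quadratic factors as (u-6)(3u-7).

(3u-7)(4u-3)(7u+15)(u-6)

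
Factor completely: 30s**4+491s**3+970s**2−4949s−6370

(5s−14)(6s+7)(s+13)(s+5)

By the rational root theorem, s = −5 is a root, so (s+5) divides it; the quotient is 30s**3+341s**2−735s−1274.
Then s = 14/5 is a root, giving the factor (5s−14) and quotient 6s**2+85s+91.
The remaining quadratic factors as (s+13)(6s+7).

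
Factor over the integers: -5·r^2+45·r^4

5·r^2·(3·r+1)·(3·r-1)

Pull out the common factor 5·r^2; 9·r^2-1 is a difference of squares.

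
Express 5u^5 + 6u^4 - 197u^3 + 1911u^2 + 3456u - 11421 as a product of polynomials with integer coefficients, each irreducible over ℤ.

Among the possible rational roots, u = 9/5 is a root, so (5u - 9) divides it; the quotient is u^4 + 3u^3 - 34u^2 + 321u + 1269.
Next, u = -9 is a root, so (u + 9) is a factor; dividing leaves u^3 - 6u^2 + 20u + 141.
Then u = -3 is a root, giving the factor (u + 3) and quotient u^2 - 9u + 47.
The quadratic u^2 - 9u + 47 has discriminant -107 < 0 and is irreducible over ℤ.

(5u - 9)(u + 3)(u + 9)(u^2 - 9u + 47)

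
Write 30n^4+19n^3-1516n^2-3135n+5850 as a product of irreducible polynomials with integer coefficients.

(2n-15)(3n+13)(5n-6)(n+5)

Testing divisors of the constant over divisors of the leading coefficient, n = -5 is a root, giving the factor (n+5) and quotient 30n^3-131n^2-861n+1170.
Next, n = -13/3 is a root, giving the factor (3n+13) and quotient 10n^2-87n+90.
The remaining quadratic factors as (2n-15)(5n-6).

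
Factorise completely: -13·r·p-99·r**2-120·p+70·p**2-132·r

Group: -11·r·(9·r-7·p+12) - 10·p·(9·r-7·p+12); both groups contain (9·r-7·p+12).

-(9·r-7·p+12)·(11·r+10·p)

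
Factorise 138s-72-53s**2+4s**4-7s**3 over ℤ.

Trying the rational-root candidates, s = 3/4 is a root, so (4s-3) is a factor; dividing leaves s**3-s**2-14s+24.
Next, s = 2 is a root, giving the factor (s-2) and quotient s**2+s-12.
The remaining quadratic factors as (s+4)(s-3).

(4s-3)(s+4)(s-2)(s-3)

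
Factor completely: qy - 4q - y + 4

Group as (qy - 4q) + (-y + 4) = q(y - 4) - (y - 4).
Both groups share the factor (y - 4).

(q - 1)(y - 4)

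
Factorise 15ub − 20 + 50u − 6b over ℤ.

Group as (15ub + 50u) + (−6b − 20) = 5u(3b + 10) − 2(3b + 10).
Both groups share the factor (3b + 10).

(3b + 10)(5u − 2)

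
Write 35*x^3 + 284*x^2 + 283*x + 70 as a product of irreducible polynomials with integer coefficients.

Testing divisors of the constant over divisors of the leading coefficient, x = -7 is a root, so (x + 7) divides it; the quotient is 35*x^2 + 39*x + 10.
The remaining quadratic factors as (5*x + 2)(7*x + 5).

(5*x + 2)*(7*x + 5)*(x + 7)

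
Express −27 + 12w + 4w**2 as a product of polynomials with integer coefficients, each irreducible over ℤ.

(2w + 9)(2w − 3)

Need a pair with product 4·(−27) = −108 and sum 12: that's 18 and −6.
Split the middle term: 4w**2 + 18w − 6w − 27 = 2w(2w + 9) − 3(2w + 9).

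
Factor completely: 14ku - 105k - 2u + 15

(2u - 15)(7k - 1)

Group as (14ku - 105k) + (-2u + 15) = 7k(2u - 15) - (2u - 15).
Both groups share the factor (2u - 15).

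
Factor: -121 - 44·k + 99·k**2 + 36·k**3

(4·k + 11)·(9·k**2 - 11)

Group as (36·k**3 - 44·k) + (99·k**2 - 121) = 4·k·(9·k**2 - 11) + 11·(9·k**2 - 11).
Both groups share the factor (9·k**2 - 11).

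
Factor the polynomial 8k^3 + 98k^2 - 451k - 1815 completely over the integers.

Among the possible rational roots, k = 11/2 is a root, giving the factor (2k - 11) and quotient 4k^2 + 71k + 165.
The remaining quadratic factors as (4k + 11)(k + 15).

(2k - 11)(4k + 11)(k + 15)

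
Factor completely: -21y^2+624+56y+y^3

(y+4)(y-12)(y-13)

Testing divisors of the constant over divisors of the leading coefficient, y = -4 is a root, giving the factor (y+4) and quotient y^2-25y+156.
The remaining quadratic factors as (y-13)(y-12).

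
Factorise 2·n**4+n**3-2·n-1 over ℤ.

(2·n+1)·(n-1)·(n**2+n+1)

Group as (2·n**4-2·n) + (n**3-1) = 2·n·(n**3-1) + (n**3-1).
Both groups share the factor (n**3-1).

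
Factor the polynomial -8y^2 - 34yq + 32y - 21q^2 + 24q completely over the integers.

Group: -4y(2y + 7q - 8) - 3q(2y + 7q - 8); both groups contain (2y + 7q - 8).

-(4y + 3q)(2y + 7q - 8)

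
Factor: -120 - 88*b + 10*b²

Pull out the common factor 2, then factor the remaining trinomial.

2*(5*b + 6)*(b - 10)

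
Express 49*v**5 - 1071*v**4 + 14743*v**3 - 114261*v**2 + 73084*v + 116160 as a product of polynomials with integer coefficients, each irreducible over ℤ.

Among the possible rational roots, v = 11/7 is a root, so (7*v - 11) divides it; the quotient is 7*v**4 - 142*v**3 + 1883*v**2 - 13364*v - 10560.
Next, v = -5/7 is a root, so (7*v + 5) is a factor; dividing leaves v**3 - 21*v**2 + 284*v - 2112.
Then v = 12 is a root, giving the factor (v - 12) and quotient v**2 - 9*v + 176.
The quadratic v**2 - 9*v + 176 has discriminant -623 < 0 and is irreducible over ℤ.

(7*v + 5)*(7*v - 11)*(v - 12)*(v**2 - 9*v + 176)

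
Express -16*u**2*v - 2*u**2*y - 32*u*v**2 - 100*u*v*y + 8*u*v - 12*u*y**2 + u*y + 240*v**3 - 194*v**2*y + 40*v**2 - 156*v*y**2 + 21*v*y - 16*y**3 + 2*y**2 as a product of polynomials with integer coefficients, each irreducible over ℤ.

Group: 8*v*(-2*u**2 - 4*u*v - 12*u*y + u + 30*v**2 - 28*v*y + 5*v - 16*y**2 + 2*y) + y*(-2*u**2 - 4*u*v - 12*u*y + u + 30*v**2 - 28*v*y + 5*v - 16*y**2 + 2*y); both groups contain (-2*u**2 - 4*u*v - 12*u*y + u + 30*v**2 - 28*v*y + 5*v - 16*y**2 + 2*y), so (8*v + y) is a factor with cofactor -2*u**2 - 4*u*v - 12*u*y + u + 30*v**2 - 28*v*y + 5*v - 16*y**2 + 2*y.
The cofactor groups again: -2*u**2 - 4*u*v - 12*u*y + u + 30*v**2 - 28*v*y + 5*v - 16*y**2 + 2*y = -2*u*(u + 5*v + 2*y) + (6*v - 8*y + 1)*(u + 5*v + 2*y); both groups contain (u + 5*v + 2*y), giving -(2*u - 6*v + 8*y - 1)*(u + 5*v + 2*y).

-(2*u - 6*v + 8*y - 1)*(8*v + y)*(u + 5*v + 2*y)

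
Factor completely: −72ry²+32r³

8r(2r+3y)(2r−3y)

Factor out 8r, leaving 4r²−9y², which is a difference of two squares.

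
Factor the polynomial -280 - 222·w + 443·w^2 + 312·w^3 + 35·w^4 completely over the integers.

Among the possible rational roots, w = -5/7 is a root, giving the factor (7·w + 5) and quotient 5·w^3 + 41·w^2 + 34·w - 56.
Then w = 4/5 is a root, so (5·w - 4) divides it; the quotient is w^2 + 9·w + 14.
The remaining quadratic factors as (w + 7)(w + 2).

(5·w - 4)·(7·w + 5)·(w + 2)·(w + 7)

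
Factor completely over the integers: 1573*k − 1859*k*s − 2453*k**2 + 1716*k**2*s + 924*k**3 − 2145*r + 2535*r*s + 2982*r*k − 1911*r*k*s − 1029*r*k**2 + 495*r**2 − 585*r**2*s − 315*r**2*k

−(15*r − 11*k)*(3*r + 12*k − 13)*(7*k + 13*s − 11)

Group: 7*k*(−45*r**2 − 147*r*k + 195*r + 132*k**2 − 143*k) + (13*s − 11)*(−45*r**2 − 147*r*k + 195*r + 132*k**2 − 143*k); both groups contain (−45*r**2 − 147*r*k + 195*r + 132*k**2 − 143*k), so (7*k + 13*s − 11) is a factor with cofactor −45*r**2 − 147*r*k + 195*r + 132*k**2 − 143*k.
The cofactor groups again: −45*r**2 − 147*r*k + 195*r + 132*k**2 − 143*k = −15*r*(3*r + 12*k − 13) + 11*k*(3*r + 12*k − 13); both groups contain (3*r + 12*k − 13), giving −(15*r − 11*k)*(3*r + 12*k − 13).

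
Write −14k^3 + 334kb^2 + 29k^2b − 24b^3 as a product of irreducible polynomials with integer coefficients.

−(k − 6b)(14k − b)(k + 4b)

Group: k(−14k^2 − 55kb + 4b^2) − 6b(−14k^2 − 55kb + 4b^2); both groups contain (−14k^2 − 55kb + 4b^2), so (k − 6b) is a factor with cofactor −14k^2 − 55kb + 4b^2.
The cofactor groups again: −14k^2 − 55kb + 4b^2 = −k(14k − b) − 4b(14k − b); both groups contain (14k − b), giving −(k + 4b)(14k − b).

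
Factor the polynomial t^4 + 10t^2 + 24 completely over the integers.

Substitute u = t^2 to get a quadratic in u, then factor.
t^2 + 6 is irreducible over ℤ (always positive, so no real roots).
t^2 + 4 is irreducible over ℤ (sum of squares).

(t^2 + 4)(t^2 + 6)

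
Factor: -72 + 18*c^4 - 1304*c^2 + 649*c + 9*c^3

Among the possible rational roots, c = 8 is a root, giving the factor (c - 8) and quotient 18*c^3 + 153*c^2 - 80*c + 9.
Then c = 1/6 is a root, giving the factor (6*c - 1) and quotient 3*c^2 + 26*c - 9.
The remaining quadratic factors as (c + 9)(3*c - 1).

(3*c - 1)*(6*c - 1)*(c + 9)*(c - 8)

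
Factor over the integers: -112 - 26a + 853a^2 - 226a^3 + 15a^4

Among the possible rational roots, a = 2/5 is a root, giving the factor (5a - 2) and quotient 3a^3 - 44a^2 + 153a + 56.
Continuing, a = 8 is a root, so (a - 8) is a factor; dividing leaves 3a^2 - 20a - 7.
The remaining quadratic factors as (a - 7)(3a + 1).

(3a + 1)(5a - 2)(a - 7)(a - 8)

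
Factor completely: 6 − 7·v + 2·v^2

Need a pair with product 2·6 = 12 and sum −7: that's −4 and −3.
Split the middle term: 2·v^2 − 4·v − 3·v + 6 = 2·v·(v − 2) − 3·(v − 2).

(2·v − 3)·(v − 2)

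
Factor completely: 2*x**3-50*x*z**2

Factor out 2*x, leaving x**2-25*z**2, which is a difference of two squares.

2*x*(x+5*z)*(x-5*z)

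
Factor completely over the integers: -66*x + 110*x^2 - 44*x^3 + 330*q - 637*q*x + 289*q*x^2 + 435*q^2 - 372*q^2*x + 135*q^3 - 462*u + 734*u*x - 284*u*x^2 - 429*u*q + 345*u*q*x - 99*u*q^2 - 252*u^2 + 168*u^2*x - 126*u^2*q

Group: 6*u*(-21*u*q + 28*u*x - 42*u + 15*q^2 - 23*q*x + 30*q + 4*x^2 - 6*x) + (9*q - 11*x + 11)*(-21*u*q + 28*u*x - 42*u + 15*q^2 - 23*q*x + 30*q + 4*x^2 - 6*x); both groups contain (-21*u*q + 28*u*x - 42*u + 15*q^2 - 23*q*x + 30*q + 4*x^2 - 6*x), so (6*u + 9*q - 11*x + 11) is a factor with cofactor -21*u*q + 28*u*x - 42*u + 15*q^2 - 23*q*x + 30*q + 4*x^2 - 6*x.
The cofactor groups again: -21*u*q + 28*u*x - 42*u + 15*q^2 - 23*q*x + 30*q + 4*x^2 - 6*x = -3*q*(7*u - 5*q + x) + (4*x - 6)*(7*u - 5*q + x); both groups contain (7*u - 5*q + x), giving -(3*q - 4*x + 6)*(7*u - 5*q + x).

-(7*u - 5*q + x)*(3*q - 4*x + 6)*(6*u + 9*q - 11*x + 11)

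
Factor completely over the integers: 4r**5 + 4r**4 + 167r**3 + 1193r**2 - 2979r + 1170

By the rational root theorem, r = 3/2 is a root, so (2r - 3) is a factor; dividing leaves 2r**4 + 5r**3 + 91r**2 + 733r - 390.
Next, r = -6 is a root, so (r + 6) is a factor; dividing leaves 2r**3 - 7r**2 + 133r - 65.
Next, r = 1/2 is a root, so (2r - 1) is a factor; dividing leaves r**2 - 3r + 65.
The quadratic r**2 - 3r + 65 has discriminant -251 < 0 and is irreducible over ℤ.

(2r - 1)(2r - 3)(r + 6)(r**2 - 3r + 65)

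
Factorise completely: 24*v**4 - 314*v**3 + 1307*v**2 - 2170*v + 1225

(2*v - 5)*(3*v - 7)*(4*v - 5)*(v - 7)

Testing divisors of the constant over divisors of the leading coefficient, v = 7/3 is a root, giving the factor (3*v - 7) and quotient 8*v**3 - 86*v**2 + 235*v - 175.
Next, v = 5/2 is a root, so (2*v - 5) divides it; the quotient is 4*v**2 - 33*v + 35.
The remaining quadratic factors as (v - 7)(4*v - 5).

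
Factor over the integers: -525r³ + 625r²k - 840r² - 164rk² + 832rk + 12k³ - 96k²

-(15r - 2k)(7r - 6k)(5r - k + 8)

Group: 5r(-105r² + 104rk - 12k²) + (-k + 8)(-105r² + 104rk - 12k²); both groups contain (-105r² + 104rk - 12k²), so (5r - k + 8) is a factor with cofactor -105r² + 104rk - 12k².
The cofactor groups again: -105r² + 104rk - 12k² = -15r(7r - 6k) + 2k(7r - 6k); both groups contain (7r - 6k), giving -(15r - 2k)(7r - 6k).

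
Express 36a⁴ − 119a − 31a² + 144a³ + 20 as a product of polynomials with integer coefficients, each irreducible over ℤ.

(6a − 1)(6a − 5)(a + 1)(a + 4)

Trying the rational-root candidates, a = −1 is a root, so (a + 1) is a factor; dividing leaves 36a³ + 108a² − 139a + 20.
Then a = −4 is a root, so (a + 4) is a factor; dividing leaves 36a² − 36a + 5.
The remaining quadratic factors as (6a − 5)(6a − 1).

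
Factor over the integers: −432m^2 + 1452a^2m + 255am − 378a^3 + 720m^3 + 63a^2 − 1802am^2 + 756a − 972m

−(6a − 10m − 9)(7a − 9m)(9a − 8m + 12)

Group: 7a(−54a^2 + 138am + 9a − 80m^2 + 48m + 108) − 9m(−54a^2 + 138am + 9a − 80m^2 + 48m + 108); both groups contain (−54a^2 + 138am + 9a − 80m^2 + 48m + 108), so (7a − 9m) is a factor with cofactor −54a^2 + 138am + 9a − 80m^2 + 48m + 108.
The cofactor groups again: −54a^2 + 138am + 9a − 80m^2 + 48m + 108 = −6a(9a − 8m + 12) + (10m + 9)(9a − 8m + 12); both groups contain (9a − 8m + 12), giving −(6a − 10m − 9)(9a − 8m + 12).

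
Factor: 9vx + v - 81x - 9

Group as (9vx + v) + (-81x - 9) = v(9x + 1) - 9(9x + 1).
Both groups share the factor (9x + 1).

(9x + 1)(v - 9)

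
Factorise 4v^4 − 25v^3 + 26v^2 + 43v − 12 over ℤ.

(4v − 1)(v + 1)(v − 3)(v − 4)

Trying the rational-root candidates, v = 3 is a root, giving the factor (v − 3) and quotient 4v^3 − 13v^2 − 13v + 4.
Continuing, v = 4 is a root, so (v − 4) is a factor; dividing leaves 4v^2 + 3v − 1.
The remaining quadratic factors as (v + 1)(4v − 1).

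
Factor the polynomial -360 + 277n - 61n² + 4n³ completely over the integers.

(4n - 9)(n - 5)(n - 8)

By the rational root theorem, n = 9/4 is a root, so (4n - 9) is a factor; dividing leaves n² - 13n + 40.
The remaining quadratic factors as (n - 5)(n - 8).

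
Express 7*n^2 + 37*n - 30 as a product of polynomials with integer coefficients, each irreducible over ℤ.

(7*n - 5)*(n + 6)

Need a pair with product 7·(-30) = -210 and sum 37: that's 42 and -5.
Split the middle term: 7*n^2 + 42*n - 5*n - 30 = 7*n*(n + 6) - 5*(n + 6).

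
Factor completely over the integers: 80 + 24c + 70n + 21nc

(3c + 10)(7n + 8)

Group as (21nc + 70n) + (24c + 80) = 7n(3c + 10) + 8(3c + 10).
Both groups share the factor (3c + 10).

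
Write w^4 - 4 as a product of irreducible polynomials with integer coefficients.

Substitute u = w^2 to get a quadratic in u, then factor.
w^2 + 2 is irreducible over ℤ (always positive, so no real roots).
w^2 - 2 is irreducible over ℤ (2 is not a perfect square).

(w^2 + 2)(w^2 - 2)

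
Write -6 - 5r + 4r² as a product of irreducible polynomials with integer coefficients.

Need a pair with product 4·(-6) = -24 and sum -5: that's -8 and 3.
Split the middle term: 4r² - 8r + 3r - 6 = 4r(r - 2) + 3(r - 2).

(4r + 3)(r - 2)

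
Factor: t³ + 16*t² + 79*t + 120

Among the possible rational roots, t = -8 is a root, giving the factor (t + 8) and quotient t² + 8*t + 15.
The remaining quadratic factors as (t + 3)(t + 5).

(t + 3)*(t + 5)*(t + 8)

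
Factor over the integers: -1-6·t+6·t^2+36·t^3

(6·t+1)·(6·t^2-1)

Group as (36·t^3-6·t) + (6·t^2-1) = 6·t·(6·t^2-1) + (6·t^2-1).
Both groups share the factor (6·t^2-1).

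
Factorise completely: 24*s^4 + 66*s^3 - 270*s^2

Pull out the common factor 6*s^2, then factor the remaining trinomial.

6*s^2*(4*s - 9)*(s + 5)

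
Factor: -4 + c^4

Substitute u = c^2 to get a quadratic in u, then factor.
c^2 - 2 is irreducible over ℤ (2 is not a perfect square).
c^2 + 2 is irreducible over ℤ (always positive, so no real roots).

(c^2 + 2)(c^2 - 2)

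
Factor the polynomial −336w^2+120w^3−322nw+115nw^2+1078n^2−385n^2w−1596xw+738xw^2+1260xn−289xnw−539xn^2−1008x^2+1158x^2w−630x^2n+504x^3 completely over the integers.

Group: 12x(42x^2−77xn+86xw−84x−55nw+154n+40w^2−112w) + (7n+3w)(42x^2−77xn+86xw−84x−55nw+154n+40w^2−112w); both groups contain (42x^2−77xn+86xw−84x−55nw+154n+40w^2−112w), so (12x+7n+3w) is a factor with cofactor 42x^2−77xn+86xw−84x−55nw+154n+40w^2−112w.
The cofactor groups again: 42x^2−77xn+86xw−84x−55nw+154n+40w^2−112w = 7x(6x−11n+8w) + (5w−14)(6x−11n+8w); both groups contain (6x−11n+8w), giving (7x+5w−14)(6x−11n+8w).

(6x−11n+8w)(7x+5w−14)(12x+7n+3w)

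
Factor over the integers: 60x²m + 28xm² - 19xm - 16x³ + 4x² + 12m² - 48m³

-(4x - 3m)(x - 4m)(4x + 4m - 1)

Group: 4x(-4x² + 12xm + x + 16m² - 4m) - 3m(-4x² + 12xm + x + 16m² - 4m); both groups contain (-4x² + 12xm + x + 16m² - 4m), so (4x - 3m) is a factor with cofactor -4x² + 12xm + x + 16m² - 4m.
The cofactor groups again: -4x² + 12xm + x + 16m² - 4m = -4x(x - 4m) + (-4m + 1)(x - 4m); both groups contain (x - 4m), giving -(4x + 4m - 1)(x - 4m).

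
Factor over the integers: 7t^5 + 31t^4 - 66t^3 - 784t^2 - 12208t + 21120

Testing divisors of the constant over divisors of the leading coefficient, t = -8 is a root, giving the factor (t + 8) and quotient 7t^4 - 25t^3 + 134t^2 - 1856t + 2640.
Next, t = 6 is a root, giving the factor (t - 6) and quotient 7t^3 + 17t^2 + 236t - 440.
Next, t = 11/7 is a root, so (7t - 11) is a factor; dividing leaves t^2 + 4t + 40.
The quadratic t^2 + 4t + 40 has discriminant -144 < 0 and is irreducible over ℤ.

(7t - 11)(t + 8)(t - 6)(t^2 + 4t + 40)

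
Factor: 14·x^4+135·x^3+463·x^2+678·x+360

By the rational root theorem, x = -2 is a root, giving the factor (x+2) and quotient 14·x^3+107·x^2+249·x+180.
Then x = -15/7 is a root, giving the factor (7·x+15) and quotient 2·x^2+11·x+12.
The remaining quadratic factors as (2·x+3)(x+4).

(2·x+3)·(7·x+15)·(x+2)·(x+4)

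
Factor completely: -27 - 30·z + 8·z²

(2·z - 9)·(4·z + 3)

Need a pair with product 8·(-27) = -216 and sum -30: that's 6 and -36.
Split the middle term: 8·z² + 6·z - 36·z - 27 = 2·z·(4·z + 3) - 9·(4·z + 3).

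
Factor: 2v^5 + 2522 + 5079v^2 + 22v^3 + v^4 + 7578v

(2v + 1)(v + 1)(v + 13)(v^2 - 14v + 194)

Among the possible rational roots, v = -1 is a root, so (v + 1) divides it; the quotient is 2v^4 - v^3 + 23v^2 + 5056v + 2522.
Continuing, v = -13 is a root, giving the factor (v + 13) and quotient 2v^3 - 27v^2 + 374v + 194.
Next, v = -1/2 is a root, giving the factor (2v + 1) and quotient v^2 - 14v + 194.
The quadratic v^2 - 14v + 194 has discriminant -580 < 0 and is irreducible over ℤ.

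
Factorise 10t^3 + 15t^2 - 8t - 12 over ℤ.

Group as (10t^3 - 8t) + (15t^2 - 12) = 2t(5t^2 - 4) + 3(5t^2 - 4).
Both groups share the factor (5t^2 - 4).

(2t + 3)(5t^2 - 4)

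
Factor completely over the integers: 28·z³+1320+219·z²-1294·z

(4·z-11)·(7·z-10)·(z+12)

Trying the rational-root candidates, z = 11/4 is a root, so (4·z-11) is a factor; dividing leaves 7·z²+74·z-120.
The remaining quadratic factors as (z+12)(7·z-10).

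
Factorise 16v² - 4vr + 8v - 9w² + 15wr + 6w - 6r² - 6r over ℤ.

Group: 4v(4v + 3w - 3r) + (-3w + 2r + 2)(4v + 3w - 3r); both groups contain (4v + 3w - 3r).

(4v + 3w - 3r)(4v - 3w + 2r + 2)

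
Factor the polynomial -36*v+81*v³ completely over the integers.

Pull out the common factor 9*v; 9*v²-4 is a difference of squares.

9*v*(3*v+2)*(3*v-2)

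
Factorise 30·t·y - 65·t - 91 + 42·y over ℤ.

(5·t + 7)·(6·y - 13)

Group as (30·t·y - 65·t) + (42·y - 91) = 5·t·(6·y - 13) + 7·(6·y - 13).
Both groups share the factor (6·y - 13).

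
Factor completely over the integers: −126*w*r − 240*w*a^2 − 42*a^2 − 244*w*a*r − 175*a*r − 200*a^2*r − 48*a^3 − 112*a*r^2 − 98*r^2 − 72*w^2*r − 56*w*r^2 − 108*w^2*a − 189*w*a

−(9*w + 2*a + 7*r)*(3*a + 2*r)*(4*w + 8*a + 7)

Group: 4*w*(−27*w*a − 18*w*r − 6*a^2 − 25*a*r − 14*r^2) + (8*a + 7)*(−27*w*a − 18*w*r − 6*a^2 − 25*a*r − 14*r^2); both groups contain (−27*w*a − 18*w*r − 6*a^2 − 25*a*r − 14*r^2), so (4*w + 8*a + 7) is a factor with cofactor −27*w*a − 18*w*r − 6*a^2 − 25*a*r − 14*r^2.
The cofactor groups again: −27*w*a − 18*w*r − 6*a^2 − 25*a*r − 14*r^2 = −3*a*(9*w + 2*a + 7*r) − 2*r*(9*w + 2*a + 7*r); both groups contain (9*w + 2*a + 7*r), giving −(3*a + 2*r)*(9*w + 2*a + 7*r).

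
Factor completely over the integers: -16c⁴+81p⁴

(3p-2c)(3p+2c)(9p²+4c²)

Difference of squares twice: with A = 3p and B = 2c, A⁴ − B⁴ = (A² − B²)(A² + B²), and A² − B² factors again.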